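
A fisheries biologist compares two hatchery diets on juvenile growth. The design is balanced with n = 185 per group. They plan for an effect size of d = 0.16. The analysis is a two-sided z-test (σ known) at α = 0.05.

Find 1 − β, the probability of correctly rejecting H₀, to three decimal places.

Power ≈ 0.337

Noncentrality parameter: δ = d·√(n/2) = 0.16 × √(185/2) = 1.5388
Critical value for a two-sided test at α = 0.05: z_{α/2} = 1.960.
Power = Φ(δ − 1.960) + Φ(−δ − 1.960) = Φ(-0.421) + Φ(-3.499) = 0.3368 + 0.0002 = 0.3371.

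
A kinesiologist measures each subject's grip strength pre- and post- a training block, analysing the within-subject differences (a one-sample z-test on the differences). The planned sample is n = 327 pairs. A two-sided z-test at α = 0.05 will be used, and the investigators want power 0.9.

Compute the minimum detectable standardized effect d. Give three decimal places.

Need Φ(δ − 1.960) = 0.9, so δ = 1.960 + 1.282 = 3.242.
(Lower-tail contribution to power is negligible for δ > 0.)
δ = d·√n ⇒ d = δ/√n = 3.242/√327 = 0.1793.

d ≈ 0.179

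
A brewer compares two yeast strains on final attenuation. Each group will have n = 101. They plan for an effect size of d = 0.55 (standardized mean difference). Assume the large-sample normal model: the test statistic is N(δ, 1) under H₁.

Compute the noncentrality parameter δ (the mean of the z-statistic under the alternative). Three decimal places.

δ ≈ 3.908

The noncentrality parameter scales effect size by the design's sample-size factor: δ = d·√(n/2) = 0.55 × √(101/2) = 3.9085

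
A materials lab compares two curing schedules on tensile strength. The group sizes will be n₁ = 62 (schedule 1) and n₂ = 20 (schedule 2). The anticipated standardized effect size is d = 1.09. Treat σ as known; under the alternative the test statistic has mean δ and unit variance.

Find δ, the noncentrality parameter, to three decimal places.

δ ≈ 4.239

δ = d / √(1/n₁ + 1/n₂) = 1.09 / √(1/62 + 1/20) = 4.2387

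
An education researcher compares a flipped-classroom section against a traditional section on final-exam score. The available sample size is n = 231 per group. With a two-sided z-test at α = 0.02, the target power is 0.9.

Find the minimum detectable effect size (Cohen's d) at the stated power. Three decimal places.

Required noncentrality: δ = z_{0.01} + z_{0.10} = 2.326 + 1.282 = 3.608.
(Lower-tail contribution to power is negligible for δ > 0.)
δ = d·√(n/2) ⇒ d = δ/√(n/2) = 3.608/√(231/2) = 0.3357.

d ≈ 0.336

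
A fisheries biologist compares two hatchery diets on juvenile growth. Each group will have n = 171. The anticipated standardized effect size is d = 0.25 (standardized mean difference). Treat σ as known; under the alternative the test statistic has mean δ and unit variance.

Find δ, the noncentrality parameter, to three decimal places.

δ = d·√(n/2) = 0.25 × √(171/2) = 2.3117

δ ≈ 2.312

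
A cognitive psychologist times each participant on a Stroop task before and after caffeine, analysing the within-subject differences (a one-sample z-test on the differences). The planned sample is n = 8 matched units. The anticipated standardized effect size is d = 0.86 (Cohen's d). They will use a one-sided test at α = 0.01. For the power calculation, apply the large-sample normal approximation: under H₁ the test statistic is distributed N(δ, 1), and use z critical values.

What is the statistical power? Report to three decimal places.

Noncentrality parameter: δ = d·√n = 0.86 × √8 = 2.4324
One-sided α = 0.01 → critical value z_{0.01} = 2.326.
Power = Φ(δ − 2.326) = Φ(0.106) = 0.5422.

Power ≈ 0.542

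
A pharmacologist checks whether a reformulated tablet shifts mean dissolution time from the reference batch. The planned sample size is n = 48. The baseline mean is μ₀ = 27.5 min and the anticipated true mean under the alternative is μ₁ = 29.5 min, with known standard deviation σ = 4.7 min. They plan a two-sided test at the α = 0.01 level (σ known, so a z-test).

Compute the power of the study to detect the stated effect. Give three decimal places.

Standardized effect: d = |μ₁ − μ₀| / σ = |29.5 − 27.5| / 4.7 = 0.4255
Noncentrality parameter: δ = d·√n = 0.4255 × √48 = 2.9482
Critical value for a two-sided test at α = 0.01: z_{α/2} = 2.576.
Power = Φ(δ − 2.576) + Φ(−δ − 2.576) = Φ(0.372) + Φ(-5.524) = 0.6452 + 0.0000 = 0.6452.

Power ≈ 0.645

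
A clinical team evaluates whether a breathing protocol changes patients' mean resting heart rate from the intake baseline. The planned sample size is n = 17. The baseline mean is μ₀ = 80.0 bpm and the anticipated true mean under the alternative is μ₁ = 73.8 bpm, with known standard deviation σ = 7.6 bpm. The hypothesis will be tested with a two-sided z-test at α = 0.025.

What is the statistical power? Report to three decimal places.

Power ≈ 0.869

Standardized effect: d = |μ₁ − μ₀| / σ = |73.8 − 80.0| / 7.6 = 0.8158
Noncentrality parameter: δ = d·√n = 0.8158 × √17 = 3.3636
Two-sided α = 0.025 → critical value z_{0.0125} = 2.241.
Power = Φ(δ − 2.241) + Φ(−δ − 2.241) = Φ(1.122) + Φ(-5.605) = 0.8691 + 0.0000 = 0.8691.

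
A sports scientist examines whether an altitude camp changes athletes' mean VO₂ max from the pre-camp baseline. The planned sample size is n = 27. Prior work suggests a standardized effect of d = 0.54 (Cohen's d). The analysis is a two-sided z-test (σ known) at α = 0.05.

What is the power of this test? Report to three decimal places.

Power ≈ 0.801

Noncentrality parameter: δ = d·√n = 0.54 × √27 = 2.8059
Two-sided α = 0.05 → critical value z_{0.025} = 1.960.
Power = Φ(δ − 1.960) + Φ(−δ − 1.960) = Φ(0.846) + Φ(-4.766) = 0.8012 + 0.0000 = 0.8012.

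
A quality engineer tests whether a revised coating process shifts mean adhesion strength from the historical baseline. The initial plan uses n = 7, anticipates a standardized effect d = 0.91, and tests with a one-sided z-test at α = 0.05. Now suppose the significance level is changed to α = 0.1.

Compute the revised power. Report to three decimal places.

Power ≈ 0.870

δ = d·√n = 0.91 × √7 = 2.4076 (unchanged). New critical value: z_{0.1} = 1.282.
Revised power = Φ(δ − 1.282) = Φ(1.126) = 0.8699.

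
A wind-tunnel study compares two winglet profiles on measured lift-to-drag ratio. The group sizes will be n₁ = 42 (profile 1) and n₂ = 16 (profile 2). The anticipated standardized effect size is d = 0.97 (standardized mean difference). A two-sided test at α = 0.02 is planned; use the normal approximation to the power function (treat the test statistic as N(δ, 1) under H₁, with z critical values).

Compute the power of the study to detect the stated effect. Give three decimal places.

Noncentrality parameter: δ = d / √(1/n₁ + 1/n₂) = 0.97 / √(1/42 + 1/16) = 3.3017
Critical value for a two-sided test at α = 0.02: z_{α/2} = 2.326.
Power = Φ(δ − 2.326) + Φ(−δ − 2.326) = Φ(0.975) + Φ(-5.628) = 0.8353 + 0.0000 = 0.8353.

Power ≈ 0.835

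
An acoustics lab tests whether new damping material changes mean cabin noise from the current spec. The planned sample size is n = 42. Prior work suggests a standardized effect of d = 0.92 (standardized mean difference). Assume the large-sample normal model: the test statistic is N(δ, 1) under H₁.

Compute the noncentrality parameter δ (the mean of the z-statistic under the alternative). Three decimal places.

δ ≈ 5.962

δ = d·√n = 0.92 × √42 = 5.9623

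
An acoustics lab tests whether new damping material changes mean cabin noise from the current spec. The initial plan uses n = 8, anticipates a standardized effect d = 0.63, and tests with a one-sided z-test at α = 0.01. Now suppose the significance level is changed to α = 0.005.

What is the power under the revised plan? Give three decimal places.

δ = d·√n = 0.63 × √8 = 1.7819 (unchanged). New critical value: z_{0.005} = 2.576.
Revised power = P(Z > 2.576 − δ) = Φ(-0.794) = 0.2136.

Power ≈ 0.214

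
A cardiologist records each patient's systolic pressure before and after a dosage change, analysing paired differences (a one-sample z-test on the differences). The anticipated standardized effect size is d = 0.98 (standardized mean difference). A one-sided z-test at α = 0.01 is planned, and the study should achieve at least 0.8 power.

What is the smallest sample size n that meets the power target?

For power 0.8 need Φ(δ − z_{0.01}) = 0.8, so δ = z_{0.01} + z_{0.20} = 2.326 + 0.842 = 3.168.
δ = d·√n ⇒ n = (δ/d)² = (3.168 / 0.98)² = 10.45.
Rounding up, n = 11.

n = 11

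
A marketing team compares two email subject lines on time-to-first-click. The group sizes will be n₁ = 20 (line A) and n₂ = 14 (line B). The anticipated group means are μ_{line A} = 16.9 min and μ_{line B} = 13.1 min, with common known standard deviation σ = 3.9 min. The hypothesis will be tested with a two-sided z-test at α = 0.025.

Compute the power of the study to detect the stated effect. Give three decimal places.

Standardized effect: d = |μ_{line A} − μ_{line B}| / σ = |16.9 − 13.1| / 3.9 = 0.9744
Noncentrality parameter: δ = d / √(1/n₁ + 1/n₂) = 0.9744 / √(1/20 + 1/14) = 2.7961
Two-sided α = 0.025 → critical value z_{0.0125} = 2.241.
Power = Φ(δ − 2.241) + Φ(−δ − 2.241) = Φ(0.555) + Φ(-5.038) = 0.7105 + 0.0000 = 0.7105.

Power ≈ 0.710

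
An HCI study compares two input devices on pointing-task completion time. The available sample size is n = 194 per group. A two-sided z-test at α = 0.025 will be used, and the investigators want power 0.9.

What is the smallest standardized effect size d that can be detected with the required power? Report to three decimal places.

d ≈ 0.358

Required noncentrality: δ = z_{0.0125} + z_{0.10} = 2.241 + 1.282 = 3.523.
(Lower-tail contribution to power is negligible for δ > 0.)
δ = d·√(n/2) ⇒ d = δ/√(n/2) = 3.523/√(194/2) = 0.3577.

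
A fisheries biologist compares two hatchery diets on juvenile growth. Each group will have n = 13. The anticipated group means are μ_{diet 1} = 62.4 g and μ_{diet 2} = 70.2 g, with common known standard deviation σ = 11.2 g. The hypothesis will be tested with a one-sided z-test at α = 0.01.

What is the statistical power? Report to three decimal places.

Power ≈ 0.291

Standardized effect: d = |μ_{diet 1} − μ_{diet 2}| / σ = |62.4 − 70.2| / 11.2 = 0.6964
Noncentrality parameter: δ = d·√(n/2) = 0.6964 × √(13/2) = 1.7756
One-sided α = 0.01 → critical value z_{0.01} = 2.326.
Power = P(Z > 2.326 − δ) = Φ(-0.551) = 0.2909.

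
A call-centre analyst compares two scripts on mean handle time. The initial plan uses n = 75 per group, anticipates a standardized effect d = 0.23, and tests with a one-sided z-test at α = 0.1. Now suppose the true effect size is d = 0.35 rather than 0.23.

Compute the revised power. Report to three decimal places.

With d = 0.35: δ = d·√(n/2) = 0.35 × √(75/2) = 2.1433. Critical value z_{0.1} = 1.282.
Revised power = P(Z > 1.282 − δ) = Φ(0.862) = 0.8056.

Power ≈ 0.806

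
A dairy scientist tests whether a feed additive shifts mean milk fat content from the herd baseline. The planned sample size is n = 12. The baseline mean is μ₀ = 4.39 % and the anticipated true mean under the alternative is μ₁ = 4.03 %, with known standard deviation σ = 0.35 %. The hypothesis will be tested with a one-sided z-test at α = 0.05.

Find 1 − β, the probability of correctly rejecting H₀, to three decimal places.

Power ≈ 0.972

Standardized effect: d = |μ₁ − μ₀| / σ = |4.03 − 4.39| / 0.35 = 1.0286
Noncentrality parameter: δ = d·√n = 1.0286 × √12 = 3.5631
One-sided α = 0.05 → critical value z_{0.05} = 1.645.
Power = Φ(δ − 1.645) = Φ(1.918) = 0.9725.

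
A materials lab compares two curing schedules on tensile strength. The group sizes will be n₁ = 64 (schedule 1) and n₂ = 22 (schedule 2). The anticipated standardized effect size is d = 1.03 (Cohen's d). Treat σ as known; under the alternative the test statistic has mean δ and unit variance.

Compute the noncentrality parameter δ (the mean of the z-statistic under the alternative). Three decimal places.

δ ≈ 4.168

The noncentrality parameter scales effect size by the design's sample-size factor: δ = d / √(1/n₁ + 1/n₂) = 1.03 / √(1/64 + 1/22) = 4.1676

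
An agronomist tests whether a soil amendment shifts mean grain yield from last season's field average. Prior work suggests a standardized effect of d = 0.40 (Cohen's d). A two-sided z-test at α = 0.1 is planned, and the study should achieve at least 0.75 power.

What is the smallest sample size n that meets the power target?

n = 34

Set Φ(δ − 1.645) = 0.75; then δ − 1.645 = Φ⁻¹(0.75) = 0.674, giving δ = 2.319.
(Ignoring the negligible lower-tail rejection probability gives the usual closed-form inversion.)
δ = d·√n ⇒ n = (δ/d)² = (2.319 / 0.40)² = 33.62.
Rounding up, n = 34.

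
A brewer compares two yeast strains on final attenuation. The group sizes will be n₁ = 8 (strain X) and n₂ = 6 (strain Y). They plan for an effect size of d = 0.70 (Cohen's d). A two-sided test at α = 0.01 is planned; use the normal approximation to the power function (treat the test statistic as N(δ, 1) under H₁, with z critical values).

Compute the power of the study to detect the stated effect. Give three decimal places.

Power ≈ 0.100

Noncentrality parameter: λ = d / √(1/n₁ + 1/n₂) = 0.70 / √(1/8 + 1/6) = 1.2961
Critical value for a two-sided test at α = 0.01: z_{α/2} = 2.576.
Power = Φ(λ − 2.576) + Φ(−λ − 2.576) = Φ(-1.280) + Φ(-3.872) = 0.1003 + 0.0001 = 0.1004.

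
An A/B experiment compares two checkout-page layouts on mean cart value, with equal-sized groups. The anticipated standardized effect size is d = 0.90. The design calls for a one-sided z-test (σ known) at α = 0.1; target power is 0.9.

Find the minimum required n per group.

n = 17 per group

Set Φ(δ − 1.282) = 0.9; then δ − 1.282 = Φ⁻¹(0.9) = 1.282, giving δ = 2.563.
δ = d·√(n/2) ⇒ n = 2(δ/d)² = 2 × (2.563 / 0.90)² = 16.22.
Round up to the next whole unit.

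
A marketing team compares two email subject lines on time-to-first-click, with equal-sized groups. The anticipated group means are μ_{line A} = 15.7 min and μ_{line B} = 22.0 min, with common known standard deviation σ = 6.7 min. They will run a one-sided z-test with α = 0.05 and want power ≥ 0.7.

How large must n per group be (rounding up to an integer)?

n = 11 per group

Standardized effect: d = |μ_{line A} − μ_{line B}| / σ = |15.7 − 22.0| / 6.7 = 0.9403
For power 0.7 need Φ(δ − z_{0.05}) = 0.7, so δ = z_{0.05} + z_{0.30} = 1.645 + 0.524 = 2.169.
δ = d·√(n/2) ⇒ n = 2(δ/d)² = 2 × (2.169 / 0.9403)² = 10.64.
Round up to the next whole unit.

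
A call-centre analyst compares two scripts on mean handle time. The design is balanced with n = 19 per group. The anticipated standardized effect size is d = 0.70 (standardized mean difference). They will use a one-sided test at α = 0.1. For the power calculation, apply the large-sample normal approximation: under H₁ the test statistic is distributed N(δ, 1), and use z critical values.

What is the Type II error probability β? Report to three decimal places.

β ≈ 0.191

Noncentrality parameter: λ = d·√(n/2) = 0.70 × √(19/2) = 2.1575
One-sided α = 0.1 → critical value z_{0.1} = 1.282.
Power = Φ(λ − 1.282) = Φ(0.876) = 0.8095.
Type II error: β = 1 − power = 1 − 0.8095 = 0.1905.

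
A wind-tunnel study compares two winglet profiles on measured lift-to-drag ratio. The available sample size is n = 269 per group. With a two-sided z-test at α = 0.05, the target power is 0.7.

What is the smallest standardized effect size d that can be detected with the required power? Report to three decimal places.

Required noncentrality: δ = z_{0.025} + z_{0.30} = 1.960 + 0.524 = 2.484.
(The second rejection-region term Φ(−δ − z_{α/2}) is negligible and dropped.)
δ = d·√(n/2) ⇒ d = δ/√(n/2) = 2.484/√(269/2) = 0.2142.

d ≈ 0.214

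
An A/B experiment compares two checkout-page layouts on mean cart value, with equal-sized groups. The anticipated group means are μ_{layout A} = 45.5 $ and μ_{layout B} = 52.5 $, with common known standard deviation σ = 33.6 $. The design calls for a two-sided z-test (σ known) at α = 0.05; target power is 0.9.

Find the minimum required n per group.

n = 485 per group

Standardized effect: d = |μ_{layout A} − μ_{layout B}| / σ = |45.5 − 52.5| / 33.6 = 0.2083
For power 0.9 need Φ(δ − z_{0.025}) = 0.9, so δ = z_{0.025} + z_{0.10} = 1.960 + 1.282 = 3.242.
(The Φ(−δ − z_{α/2}) term is vanishingly small for δ > 0 and is dropped in the standard sample-size formula.)
δ = d·√(n/2) ⇒ n = 2(δ/d)² = 2 × (3.242 / 0.2083)² = 484.18.
Rounding up, n = 485 per group.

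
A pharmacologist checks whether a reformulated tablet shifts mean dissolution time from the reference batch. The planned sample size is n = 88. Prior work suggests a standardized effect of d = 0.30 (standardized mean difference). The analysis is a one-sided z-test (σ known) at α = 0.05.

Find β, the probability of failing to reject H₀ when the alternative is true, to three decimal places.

Noncentrality parameter: δ = d·√n = 0.30 × √88 = 2.8142
One-sided α = 0.05 → critical value z_{0.05} = 1.645.
Power = P(Z > 1.645 − δ) = Φ(1.169) = 0.8789.
Type II error: β = 1 − power = 1 − 0.8789 = 0.1211.

β ≈ 0.121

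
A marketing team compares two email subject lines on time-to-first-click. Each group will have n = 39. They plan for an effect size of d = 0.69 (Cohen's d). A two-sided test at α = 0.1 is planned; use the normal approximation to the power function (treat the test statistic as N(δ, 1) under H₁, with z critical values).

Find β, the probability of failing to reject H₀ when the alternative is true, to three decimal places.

β ≈ 0.080

Noncentrality parameter: δ = d·√(n/2) = 0.69 × √(39/2) = 3.0470
Critical value for a two-sided test at α = 0.1: z_{α/2} = 1.645.
Power = Φ(δ − 1.645) + Φ(−δ − 1.645) = Φ(1.402) + Φ(-4.692) = 0.9196 + 0.0000 = 0.9196.
Type II error: β = 1 − power = 1 − 0.9196 = 0.0804.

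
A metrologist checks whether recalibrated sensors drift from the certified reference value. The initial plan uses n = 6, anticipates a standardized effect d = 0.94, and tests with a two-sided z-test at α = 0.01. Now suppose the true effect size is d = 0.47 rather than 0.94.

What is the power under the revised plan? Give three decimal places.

Power ≈ 0.077

With d = 0.47: δ = d·√n = 0.47 × √6 = 1.1513. Critical value z_{0.005} = 2.576.
Revised power = Φ(δ − 2.576) + Φ(−δ − 2.576) = Φ(-1.425) + Φ(-3.727) = 0.0771 + 0.0001 = 0.0772.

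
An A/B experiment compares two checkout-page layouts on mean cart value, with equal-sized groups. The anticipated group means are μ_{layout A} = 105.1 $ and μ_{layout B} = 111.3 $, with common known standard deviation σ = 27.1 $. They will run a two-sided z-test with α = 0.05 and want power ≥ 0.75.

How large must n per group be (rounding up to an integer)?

n = 266 per group

Standardized effect: d = |μ_{layout A} − μ_{layout B}| / σ = |105.1 − 111.3| / 27.1 = 0.2288
For power 0.75 need Φ(δ − z_{0.025}) = 0.75, so δ = z_{0.025} + z_{0.25} = 1.960 + 0.674 = 2.634.
(Ignoring the negligible lower-tail rejection probability gives the usual closed-form inversion.)
δ = d·√(n/2) ⇒ n = 2(δ/d)² = 2 × (2.634 / 0.2288)² = 265.20.
Rounding up, n = 266 per group.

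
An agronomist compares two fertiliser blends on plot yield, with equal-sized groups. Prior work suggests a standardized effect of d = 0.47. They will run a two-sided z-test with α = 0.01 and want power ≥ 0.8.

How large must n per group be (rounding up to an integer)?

For power 0.8 need Φ(δ − z_{0.005}) = 0.8, so δ = z_{0.005} + z_{0.20} = 2.576 + 0.842 = 3.417.
(For δ > 0 the lower-tail rejection region contributes negligibly to power, so the one-term inversion is standard.)
δ = d·√(n/2) ⇒ n = 2(δ/d)² = 2 × (3.417 / 0.47)² = 105.74.
Round up to the next whole unit.

n = 106 per group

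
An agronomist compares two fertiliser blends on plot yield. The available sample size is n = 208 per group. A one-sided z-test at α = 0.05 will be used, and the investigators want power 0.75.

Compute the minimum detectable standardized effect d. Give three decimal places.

Need Φ(δ − 1.645) = 0.75, so δ = 1.645 + 0.674 = 2.319.
δ = d·√(n/2) ⇒ d = δ/√(n/2) = 2.319/√(208/2) = 0.2274.

d ≈ 0.227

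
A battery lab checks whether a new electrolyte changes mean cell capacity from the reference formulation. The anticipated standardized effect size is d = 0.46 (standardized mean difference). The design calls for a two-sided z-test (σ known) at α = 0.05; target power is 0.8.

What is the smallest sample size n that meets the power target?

n = 38

For power 0.8 need Φ(δ − z_{0.025}) = 0.8, so δ = z_{0.025} + z_{0.20} = 1.960 + 0.842 = 2.802.
(For δ > 0 the lower-tail rejection region contributes negligibly to power, so the one-term inversion is standard.)
δ = d·√n ⇒ n = (δ/d)² = (2.802 / 0.46)² = 37.09.
Rounding up, n = 38.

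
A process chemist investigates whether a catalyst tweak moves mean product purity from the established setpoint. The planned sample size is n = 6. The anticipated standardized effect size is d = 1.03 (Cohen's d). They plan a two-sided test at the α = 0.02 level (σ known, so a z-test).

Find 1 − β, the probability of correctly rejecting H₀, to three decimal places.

Power ≈ 0.578

Noncentrality parameter: δ = d·√n = 1.03 × √6 = 2.5230
Critical value for a two-sided test at α = 0.02: z_{α/2} = 2.326.
Power = Φ(δ − 2.326) + Φ(−δ − 2.326) = Φ(0.197) + Φ(-4.849) = 0.5779 + 0.0000 = 0.5779.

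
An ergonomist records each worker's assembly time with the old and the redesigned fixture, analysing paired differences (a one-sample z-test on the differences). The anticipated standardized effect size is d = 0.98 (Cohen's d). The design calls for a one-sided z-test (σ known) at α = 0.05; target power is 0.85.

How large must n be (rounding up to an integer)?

For power 0.85 need Φ(δ − z_{0.05}) = 0.85, so δ = z_{0.05} + z_{0.15} = 1.645 + 1.036 = 2.681.
δ = d·√n ⇒ n = (δ/d)² = (2.681 / 0.98)² = 7.49.
Round up to the next whole unit.

n = 8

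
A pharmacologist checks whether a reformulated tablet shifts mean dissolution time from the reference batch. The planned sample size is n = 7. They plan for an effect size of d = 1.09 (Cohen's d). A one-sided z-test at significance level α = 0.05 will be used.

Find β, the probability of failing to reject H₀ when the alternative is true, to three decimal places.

Noncentrality parameter: δ = d·√n = 1.09 × √7 = 2.8839
Critical value for a one-sided test at α = 0.05: z_α = 1.645.
Power = P(Z > 1.645 − δ) = Φ(1.239) = 0.8923.
Type II error: β = 1 − power = 1 − 0.8923 = 0.1077.

β ≈ 0.108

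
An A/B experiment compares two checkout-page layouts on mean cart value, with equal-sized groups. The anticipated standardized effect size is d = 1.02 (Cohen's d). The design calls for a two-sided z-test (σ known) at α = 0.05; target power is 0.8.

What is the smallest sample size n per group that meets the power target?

Set Φ(δ − 1.960) = 0.8; then δ − 1.960 = Φ⁻¹(0.8) = 0.842, giving δ = 2.802.
(The Φ(−δ − z_{α/2}) term is vanishingly small for δ > 0 and is dropped in the standard sample-size formula.)
δ = d·√(n/2) ⇒ n = 2(δ/d)² = 2 × (2.802 / 1.02)² = 15.09.
Rounding up, n = 16 per group.

n = 16 per group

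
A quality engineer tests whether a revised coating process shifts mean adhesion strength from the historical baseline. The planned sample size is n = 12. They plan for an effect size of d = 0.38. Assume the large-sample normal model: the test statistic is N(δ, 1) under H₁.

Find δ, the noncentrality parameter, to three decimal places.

δ ≈ 1.316

The noncentrality parameter scales effect size by the design's sample-size factor: δ = d·√n = 0.38 × √12 = 1.3164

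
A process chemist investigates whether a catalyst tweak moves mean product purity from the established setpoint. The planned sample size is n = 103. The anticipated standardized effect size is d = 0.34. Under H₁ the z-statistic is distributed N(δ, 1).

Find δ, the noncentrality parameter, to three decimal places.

δ ≈ 3.451

δ = d·√n = 0.34 × √103 = 3.4506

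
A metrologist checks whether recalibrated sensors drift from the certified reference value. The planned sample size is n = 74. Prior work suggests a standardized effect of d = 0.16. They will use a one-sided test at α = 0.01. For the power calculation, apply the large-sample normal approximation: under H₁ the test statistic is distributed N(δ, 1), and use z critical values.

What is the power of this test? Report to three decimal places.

Power ≈ 0.171

Noncentrality parameter: δ = d·√n = 0.16 × √74 = 1.3764
Critical value for a one-sided test at α = 0.01: z_α = 2.326.
Power = P(Z > 2.326 − δ) = Φ(-0.950) = 0.1711.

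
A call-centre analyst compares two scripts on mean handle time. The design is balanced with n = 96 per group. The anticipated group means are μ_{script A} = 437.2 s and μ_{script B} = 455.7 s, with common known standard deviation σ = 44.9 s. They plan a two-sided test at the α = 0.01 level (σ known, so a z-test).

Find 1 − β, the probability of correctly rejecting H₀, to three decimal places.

Power ≈ 0.610

Standardized effect: d = |μ_{script A} − μ_{script B}| / σ = |437.2 − 455.7| / 44.9 = 0.4120
Noncentrality parameter: δ = d·√(n/2) = 0.4120 × √(96/2) = 2.8546
Critical value for a two-sided test at α = 0.01: z_{α/2} = 2.576.
Power = Φ(δ − 2.576) + Φ(−δ − 2.576) = Φ(0.279) + Φ(-5.430) = 0.6098 + 0.0000 = 0.6098.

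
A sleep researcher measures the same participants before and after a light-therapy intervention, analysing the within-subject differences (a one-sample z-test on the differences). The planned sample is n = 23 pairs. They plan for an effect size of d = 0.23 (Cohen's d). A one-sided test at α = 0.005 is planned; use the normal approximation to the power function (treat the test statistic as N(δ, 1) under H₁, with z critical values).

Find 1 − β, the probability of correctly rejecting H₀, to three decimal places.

Power ≈ 0.070

Noncentrality parameter: λ = d·√n = 0.23 × √23 = 1.1030
Critical value for a one-sided test at α = 0.005: z_α = 2.576.
Power = P(Z > 2.576 − λ) = Φ(-1.473) = 0.0704.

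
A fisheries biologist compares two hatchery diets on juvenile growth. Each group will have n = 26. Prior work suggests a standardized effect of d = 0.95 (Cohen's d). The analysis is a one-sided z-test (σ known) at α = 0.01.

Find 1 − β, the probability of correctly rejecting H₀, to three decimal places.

Power ≈ 0.864

Noncentrality parameter: δ = d·√(n/2) = 0.95 × √(26/2) = 3.4253
One-sided α = 0.01 → critical value z_{0.01} = 2.326.
Power = P(Z > 2.326 − δ) = Φ(1.099) = 0.8641.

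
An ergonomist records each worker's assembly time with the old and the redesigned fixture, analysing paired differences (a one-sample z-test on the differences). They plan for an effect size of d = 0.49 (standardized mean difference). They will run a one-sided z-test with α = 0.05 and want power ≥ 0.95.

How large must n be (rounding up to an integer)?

Set Φ(δ − 1.645) = 0.95; then δ − 1.645 = Φ⁻¹(0.95) = 1.645, giving δ = 3.290.
δ = d·√n ⇒ n = (δ/d)² = (3.290 / 0.49)² = 45.07.
Round up to the next whole unit.

n = 46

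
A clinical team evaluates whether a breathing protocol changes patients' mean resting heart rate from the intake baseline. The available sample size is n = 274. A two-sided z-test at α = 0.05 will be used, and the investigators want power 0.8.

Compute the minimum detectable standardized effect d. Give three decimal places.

Required noncentrality: δ = z_{0.025} + z_{0.20} = 1.960 + 0.842 = 2.802.
(Lower-tail contribution to power is negligible for δ > 0.)
δ = d·√n ⇒ d = δ/√n = 2.802/√274 = 0.1692.

d ≈ 0.169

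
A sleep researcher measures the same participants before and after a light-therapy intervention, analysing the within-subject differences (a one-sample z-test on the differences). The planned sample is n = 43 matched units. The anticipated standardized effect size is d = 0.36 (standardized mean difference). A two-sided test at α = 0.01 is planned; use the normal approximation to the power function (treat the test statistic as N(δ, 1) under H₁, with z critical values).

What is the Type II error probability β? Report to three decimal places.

β ≈ 0.585

Noncentrality parameter: δ = d·√n = 0.36 × √43 = 2.3607
Critical value for a two-sided test at α = 0.01: z_{α/2} = 2.576.
Power = Φ(δ − 2.576) + Φ(−δ − 2.576) = Φ(-0.215) + Φ(-4.937) = 0.4148 + 0.0000 = 0.4148.
Type II error: β = 1 − power = 1 − 0.4148 = 0.5852.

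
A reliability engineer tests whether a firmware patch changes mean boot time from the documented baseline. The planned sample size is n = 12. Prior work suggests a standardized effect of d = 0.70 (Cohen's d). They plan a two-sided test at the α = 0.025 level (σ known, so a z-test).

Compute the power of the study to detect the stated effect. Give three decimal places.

Power ≈ 0.573

Noncentrality parameter: δ = d·√n = 0.70 × √12 = 2.4249
Two-sided α = 0.025 → critical value z_{0.0125} = 2.241.
Power = Φ(δ − 2.241) + Φ(−δ − 2.241) = Φ(0.183) + Φ(-4.666) = 0.5728 + 0.0000 = 0.5728.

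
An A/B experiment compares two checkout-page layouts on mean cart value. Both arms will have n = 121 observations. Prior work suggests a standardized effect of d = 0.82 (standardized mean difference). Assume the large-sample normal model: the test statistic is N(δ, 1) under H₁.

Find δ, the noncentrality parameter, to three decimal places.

δ = d·√(n/2) = 0.82 × √(121/2) = 6.3781

δ ≈ 6.378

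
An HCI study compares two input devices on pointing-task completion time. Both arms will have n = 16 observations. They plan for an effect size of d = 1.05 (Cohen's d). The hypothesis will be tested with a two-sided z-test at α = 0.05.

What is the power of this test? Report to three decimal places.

Noncentrality parameter: δ = d·√(n/2) = 1.05 × √(16/2) = 2.9698
Critical value for a two-sided test at α = 0.05: z_{α/2} = 1.960.
Power = Φ(δ − 1.960) + Φ(−δ − 1.960) = Φ(1.010) + Φ(-4.930) = 0.8437 + 0.0000 = 0.8437.

Power ≈ 0.844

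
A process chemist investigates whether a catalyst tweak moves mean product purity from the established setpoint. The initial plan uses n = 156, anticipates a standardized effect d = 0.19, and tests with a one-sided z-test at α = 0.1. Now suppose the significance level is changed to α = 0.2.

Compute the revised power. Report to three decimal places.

Power ≈ 0.937

δ = d·√n = 0.19 × √156 = 2.3731 (unchanged). New critical value: z_{0.2} = 0.842.
Revised power = Φ(δ − 0.842) = Φ(1.531) = 0.9372.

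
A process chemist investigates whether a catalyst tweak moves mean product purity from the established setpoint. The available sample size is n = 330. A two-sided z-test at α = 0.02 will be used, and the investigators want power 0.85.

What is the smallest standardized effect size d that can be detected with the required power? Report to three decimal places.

d ≈ 0.185

Need Φ(δ − 2.326) = 0.85, so δ = 2.326 + 1.036 = 3.363.
(Lower-tail contribution to power is negligible for δ > 0.)
δ = d·√n ⇒ d = δ/√n = 3.363/√330 = 0.1851.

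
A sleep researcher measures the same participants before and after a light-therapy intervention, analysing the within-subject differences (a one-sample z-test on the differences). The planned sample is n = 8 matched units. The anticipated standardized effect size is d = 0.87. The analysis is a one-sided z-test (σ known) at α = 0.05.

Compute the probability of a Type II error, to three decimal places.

Noncentrality parameter: λ = d·√n = 0.87 × √8 = 2.4607
One-sided α = 0.05 → critical value z_{0.05} = 1.645.
Power = Φ(λ − 1.645) = Φ(0.816) = 0.7927.
Type II error: β = 1 − power = 1 − 0.7927 = 0.2073.

β ≈ 0.207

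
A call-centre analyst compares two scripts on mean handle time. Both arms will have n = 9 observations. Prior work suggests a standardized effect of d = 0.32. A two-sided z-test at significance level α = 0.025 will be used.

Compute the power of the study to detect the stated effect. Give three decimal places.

Noncentrality parameter: δ = d·√(n/2) = 0.32 × √(9/2) = 0.6788
Critical value for a two-sided test at α = 0.025: z_{α/2} = 2.241.
Power = Φ(δ − 2.241) + Φ(−δ − 2.241) = Φ(-1.563) + Φ(-2.920) = 0.0591 + 0.0017 = 0.0608.

Power ≈ 0.061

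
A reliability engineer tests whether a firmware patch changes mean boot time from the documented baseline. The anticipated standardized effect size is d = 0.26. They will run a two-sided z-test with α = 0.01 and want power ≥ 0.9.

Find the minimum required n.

n = 221

Set Φ(δ − 2.576) = 0.9; then δ − 2.576 = Φ⁻¹(0.9) = 1.282, giving δ = 3.857.
(Ignoring the negligible lower-tail rejection probability gives the usual closed-form inversion.)
δ = d·√n ⇒ n = (δ/d)² = (3.857 / 0.26)² = 220.11.
Round up to the next whole unit.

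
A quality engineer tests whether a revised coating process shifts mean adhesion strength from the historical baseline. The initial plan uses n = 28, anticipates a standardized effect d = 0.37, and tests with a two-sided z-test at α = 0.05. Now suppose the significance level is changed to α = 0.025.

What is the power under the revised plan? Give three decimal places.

δ = d·√n = 0.37 × √28 = 1.9579 (unchanged). New critical value: z_{0.0125} = 2.241.
Revised power = Φ(δ − 2.241) + Φ(−δ − 2.241) = Φ(-0.284) + Φ(-4.199) = 0.3884 + 0.0000 = 0.3884.

Power ≈ 0.388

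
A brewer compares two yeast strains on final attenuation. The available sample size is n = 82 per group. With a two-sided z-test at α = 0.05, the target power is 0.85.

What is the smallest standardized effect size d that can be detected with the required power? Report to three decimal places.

Need Φ(δ − 1.960) = 0.85, so δ = 1.960 + 1.036 = 2.996.
(Lower-tail contribution to power is negligible for δ > 0.)
δ = d·√(n/2) ⇒ d = δ/√(n/2) = 2.996/√(82/2) = 0.4680.

d ≈ 0.468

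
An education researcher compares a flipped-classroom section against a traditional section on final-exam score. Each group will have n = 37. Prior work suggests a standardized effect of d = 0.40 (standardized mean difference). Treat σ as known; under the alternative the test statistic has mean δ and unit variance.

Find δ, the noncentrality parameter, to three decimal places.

δ = d·√(n/2) = 0.40 × √(37/2) = 1.7205

δ ≈ 1.720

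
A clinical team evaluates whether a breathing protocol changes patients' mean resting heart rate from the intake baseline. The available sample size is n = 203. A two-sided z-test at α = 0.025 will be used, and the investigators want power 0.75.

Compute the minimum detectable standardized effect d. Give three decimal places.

Need Φ(δ − 2.241) = 0.75, so δ = 2.241 + 0.674 = 2.916.
(Lower-tail contribution to power is negligible for δ > 0.)
δ = d·√n ⇒ d = δ/√n = 2.916/√203 = 0.2047.

d ≈ 0.205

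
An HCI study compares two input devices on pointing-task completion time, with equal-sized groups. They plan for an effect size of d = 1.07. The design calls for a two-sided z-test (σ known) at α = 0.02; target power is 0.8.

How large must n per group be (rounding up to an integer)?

For power 0.8 need Φ(δ − z_{0.01}) = 0.8, so δ = z_{0.01} + z_{0.20} = 2.326 + 0.842 = 3.168.
(For δ > 0 the lower-tail rejection region contributes negligibly to power, so the one-term inversion is standard.)
δ = d·√(n/2) ⇒ n = 2(δ/d)² = 2 × (3.168 / 1.07)² = 17.53.
Round up to the next whole unit.

n = 18 per group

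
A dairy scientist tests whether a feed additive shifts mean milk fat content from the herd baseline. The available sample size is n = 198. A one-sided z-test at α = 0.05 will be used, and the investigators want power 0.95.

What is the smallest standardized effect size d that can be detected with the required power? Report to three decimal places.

d ≈ 0.234

Required noncentrality: δ = z_{0.05} + z_{0.05} = 1.645 + 1.645 = 3.290.
δ = d·√n ⇒ d = δ/√n = 3.290/√198 = 0.2338.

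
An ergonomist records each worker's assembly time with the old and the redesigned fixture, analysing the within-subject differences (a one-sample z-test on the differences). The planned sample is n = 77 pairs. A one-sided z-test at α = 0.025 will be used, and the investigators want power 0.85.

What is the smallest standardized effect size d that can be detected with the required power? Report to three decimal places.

d ≈ 0.341

Required noncentrality: δ = z_{0.025} + z_{0.15} = 1.960 + 1.036 = 2.996.
δ = d·√n ⇒ d = δ/√n = 2.996/√77 = 0.3415.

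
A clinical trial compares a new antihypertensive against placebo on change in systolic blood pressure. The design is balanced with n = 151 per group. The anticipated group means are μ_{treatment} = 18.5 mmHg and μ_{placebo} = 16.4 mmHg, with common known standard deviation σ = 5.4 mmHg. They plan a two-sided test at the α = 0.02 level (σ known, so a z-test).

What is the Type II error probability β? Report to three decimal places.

β ≈ 0.146

Standardized effect: d = |μ_{treatment} − μ_{placebo}| / σ = |18.5 − 16.4| / 5.4 = 0.3889
Noncentrality parameter: δ = d·√(n/2) = 0.3889 × √(151/2) = 3.3791
Critical value for a two-sided test at α = 0.02: z_{α/2} = 2.326.
Power = Φ(δ − 2.326) + Φ(−δ − 2.326) = Φ(1.053) + Φ(-5.705) = 0.8538 + 0.0000 = 0.8538.
Type II error: β = 1 − power = 1 − 0.8538 = 0.1462.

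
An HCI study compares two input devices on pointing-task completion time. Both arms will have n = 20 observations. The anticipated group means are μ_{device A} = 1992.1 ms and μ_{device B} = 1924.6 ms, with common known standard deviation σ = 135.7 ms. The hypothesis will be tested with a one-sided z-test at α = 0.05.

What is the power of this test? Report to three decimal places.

Standardized effect: d = |μ_{device A} − μ_{device B}| / σ = |1992.1 − 1924.6| / 135.7 = 0.4974
Noncentrality parameter: δ = d·√(n/2) = 0.4974 × √(20/2) = 1.5730
One-sided α = 0.05 → critical value z_{0.05} = 1.645.
Power = Φ(δ − 1.645) = Φ(-0.072) = 0.4714.

Power ≈ 0.471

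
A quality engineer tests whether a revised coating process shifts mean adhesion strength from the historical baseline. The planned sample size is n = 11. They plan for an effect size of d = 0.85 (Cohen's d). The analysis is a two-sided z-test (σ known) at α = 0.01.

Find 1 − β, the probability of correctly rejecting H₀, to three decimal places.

Power ≈ 0.596

Noncentrality parameter: δ = d·√n = 0.85 × √11 = 2.8191
Two-sided α = 0.01 → critical value z_{0.005} = 2.576.
Power = Φ(δ − 2.576) + Φ(−δ − 2.576) = Φ(0.243) + Φ(-5.395) = 0.5961 + 0.0000 = 0.5961.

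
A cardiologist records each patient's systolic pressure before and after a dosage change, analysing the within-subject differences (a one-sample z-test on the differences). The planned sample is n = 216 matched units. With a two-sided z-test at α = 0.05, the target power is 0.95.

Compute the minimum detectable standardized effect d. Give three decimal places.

Required noncentrality: δ = z_{0.025} + z_{0.05} = 1.960 + 1.645 = 3.605.
(The second rejection-region term Φ(−δ − z_{α/2}) is negligible and dropped.)
δ = d·√n ⇒ d = δ/√n = 3.605/√216 = 0.2453.

d ≈ 0.245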